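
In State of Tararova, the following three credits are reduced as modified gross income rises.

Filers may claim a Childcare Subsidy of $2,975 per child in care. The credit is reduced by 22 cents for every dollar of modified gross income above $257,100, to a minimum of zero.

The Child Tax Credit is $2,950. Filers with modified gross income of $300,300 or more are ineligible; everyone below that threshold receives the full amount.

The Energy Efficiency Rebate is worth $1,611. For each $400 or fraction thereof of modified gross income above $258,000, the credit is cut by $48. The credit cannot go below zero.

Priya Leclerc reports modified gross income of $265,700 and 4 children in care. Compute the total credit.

Childcare Subsidy: base = 4 × $2,975 = $11,900. 22% of the $8,600 excess over $257,100 is $1,892; credit = $11,900 − $1,892 = $10,008.
Child Tax Credit: $265,700 is below the $300,300 cutoff, so the full $2,950 applies.
Energy Efficiency Rebate: income exceeds $258,000 by $7,700, which is 20 full-or-partial $400 increments; reduction = 20 × $48 = $960, leaving $651.
Total: $10,008 + $2,950 + $651 = $13,609.

$13,609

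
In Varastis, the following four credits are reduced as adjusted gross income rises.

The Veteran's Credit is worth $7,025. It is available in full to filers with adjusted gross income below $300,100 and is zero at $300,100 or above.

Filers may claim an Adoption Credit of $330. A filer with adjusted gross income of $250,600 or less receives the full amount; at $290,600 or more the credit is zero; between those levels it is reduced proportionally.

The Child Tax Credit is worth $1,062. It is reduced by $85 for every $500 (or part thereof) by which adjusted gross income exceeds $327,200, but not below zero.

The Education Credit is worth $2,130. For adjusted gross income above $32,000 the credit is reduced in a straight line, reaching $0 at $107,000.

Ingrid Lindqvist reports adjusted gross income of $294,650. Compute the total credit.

Veteran's Credit: $294,650 is below the $300,100 cutoff, so the full $7,025 applies.
Adoption Credit: $294,650 is at or above $290,600, so the credit is $0.
Child Tax Credit: $294,650 is at or below the $327,200 threshold, so the full $1,062 applies.
Education Credit: $294,650 is at or above $107,000, so the credit is $0.
Total: $7,025 + $0 + $1,062 + $0 = $8,087.

$8,087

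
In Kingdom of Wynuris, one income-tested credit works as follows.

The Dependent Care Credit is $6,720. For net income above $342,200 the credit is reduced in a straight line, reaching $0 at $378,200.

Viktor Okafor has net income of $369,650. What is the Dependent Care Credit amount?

Dependent Care Credit: $369,650 is $27,450 into a $36,000 phase-out range, leaving 8,550/36,000 of the credit: $6,720 × 8,550/36,000 = $1,596.

$1,596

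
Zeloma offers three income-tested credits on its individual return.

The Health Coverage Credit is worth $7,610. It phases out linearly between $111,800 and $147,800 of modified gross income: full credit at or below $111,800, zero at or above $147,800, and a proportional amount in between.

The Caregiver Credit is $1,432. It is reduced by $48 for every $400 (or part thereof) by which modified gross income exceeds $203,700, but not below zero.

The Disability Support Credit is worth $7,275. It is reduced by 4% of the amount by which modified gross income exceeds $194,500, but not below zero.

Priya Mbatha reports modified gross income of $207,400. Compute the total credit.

$7,711

Health Coverage Credit: $207,400 is at or above $147,800, so the credit is $0.
Caregiver Credit: income exceeds $203,700 by $3,700, which is 10 full-or-partial $400 increments; reduction = 10 × $48 = $480, leaving $952.
Disability Support Credit: 4% of the $12,900 excess over $194,500 is $516; credit = $7,275 − $516 = $6,759.
Total: $0 + $952 + $6,759 = $7,711.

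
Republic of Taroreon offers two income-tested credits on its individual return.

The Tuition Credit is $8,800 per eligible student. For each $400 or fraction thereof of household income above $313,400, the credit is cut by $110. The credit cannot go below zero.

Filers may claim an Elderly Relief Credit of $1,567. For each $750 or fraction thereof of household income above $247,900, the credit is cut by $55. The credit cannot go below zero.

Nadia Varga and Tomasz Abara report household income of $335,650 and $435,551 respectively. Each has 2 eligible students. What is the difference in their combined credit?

Nadia ($335,650): Tuition Credit: base = 2 × $8,800 = $17,600. income exceeds $313,400 by $22,250, which is 56 full-or-partial $400 increments; reduction = 56 × $110 = $6,160, leaving $11,440. Elderly Relief Credit: income exceeds $247,900 by $87,750 → 117 increments × $55 = $6,435 ≥ base, so the credit is $0. total $11,440 + $0 = $11,440
Tomasz ($435,551): Tuition Credit: base = 2 × $8,800 = $17,600. income exceeds $313,400 by $122,151 → 306 increments × $110 = $33,660 ≥ base, so the credit is $0. Elderly Relief Credit: income exceeds $247,900 by $187,651 → 251 increments × $55 = $13,805 ≥ base, so the credit is $0. total $0 + $0 = $0
Difference: |$11,440 − $0| = $11,440.

$11,440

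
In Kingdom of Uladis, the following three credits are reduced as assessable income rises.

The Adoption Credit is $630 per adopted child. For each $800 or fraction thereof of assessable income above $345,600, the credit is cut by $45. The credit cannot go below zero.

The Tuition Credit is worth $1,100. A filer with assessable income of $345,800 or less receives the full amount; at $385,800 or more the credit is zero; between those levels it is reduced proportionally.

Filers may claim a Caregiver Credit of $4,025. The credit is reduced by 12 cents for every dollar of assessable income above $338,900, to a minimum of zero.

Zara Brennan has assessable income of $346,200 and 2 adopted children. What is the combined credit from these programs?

$5,453

Adoption Credit: base = 2 × $630 = $1,260. income exceeds $345,600 by $600, which is 1 full-or-partial $800 increment; reduction = 1 × $45 = $45, leaving $1,215.
Tuition Credit: $346,200 is $400 into a $40,000 phase-out range, leaving 39,600/40,000 of the credit: $1,100 × 39,600/40,000 = $1,089.
Caregiver Credit: 12% of the $7,300 excess over $338,900 is $876; credit = $4,025 − $876 = $3,149.
Total: $1,215 + $1,089 + $3,149 = $5,453.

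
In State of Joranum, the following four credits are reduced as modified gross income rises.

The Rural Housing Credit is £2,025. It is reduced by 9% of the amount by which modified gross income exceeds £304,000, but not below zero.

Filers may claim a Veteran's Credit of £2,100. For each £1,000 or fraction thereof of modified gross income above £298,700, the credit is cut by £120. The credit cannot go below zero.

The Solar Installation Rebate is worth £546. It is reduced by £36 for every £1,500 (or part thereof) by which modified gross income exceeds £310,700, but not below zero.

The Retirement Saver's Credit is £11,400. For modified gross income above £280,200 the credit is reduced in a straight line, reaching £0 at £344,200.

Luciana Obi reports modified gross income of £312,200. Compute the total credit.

£7,917

Rural Housing Credit: 9% of the £8,200 excess over £304,000 is £738; credit = £2,025 − £738 = £1,287.
Veteran's Credit: income exceeds £298,700 by £13,500, which is 14 full-or-partial £1,000 increments; reduction = 14 × £120 = £1,680, leaving £420.
Solar Installation Rebate: income exceeds £310,700 by £1,500, which is 1 full-or-partial £1,500 increment; reduction = 1 × £36 = £36, leaving £510.
Retirement Saver's Credit: £312,200 is £32,000 into a £64,000 phase-out range, leaving 32,000/64,000 of the credit: £11,400 × 32,000/64,000 = £5,700.
Total: £1,287 + £420 + £510 + £5,700 = £7,917.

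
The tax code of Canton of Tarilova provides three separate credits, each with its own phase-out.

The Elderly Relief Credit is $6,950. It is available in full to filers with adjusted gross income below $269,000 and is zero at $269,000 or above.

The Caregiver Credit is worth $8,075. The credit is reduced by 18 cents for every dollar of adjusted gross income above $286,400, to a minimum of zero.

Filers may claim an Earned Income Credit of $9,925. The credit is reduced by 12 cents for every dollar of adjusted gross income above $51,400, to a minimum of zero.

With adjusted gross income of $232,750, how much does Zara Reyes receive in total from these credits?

$15,025

Elderly Relief Credit: $232,750 is below the $269,000 cutoff, so the full $6,950 applies.
Caregiver Credit: $232,750 is at or below the $286,400 threshold, so the full $8,075 applies.
Earned Income Credit: 12% of the $181,350 excess over $51,400 is $21,762 ≥ base, so the credit is $0.
Total: $6,950 + $8,075 + $0 = $15,025.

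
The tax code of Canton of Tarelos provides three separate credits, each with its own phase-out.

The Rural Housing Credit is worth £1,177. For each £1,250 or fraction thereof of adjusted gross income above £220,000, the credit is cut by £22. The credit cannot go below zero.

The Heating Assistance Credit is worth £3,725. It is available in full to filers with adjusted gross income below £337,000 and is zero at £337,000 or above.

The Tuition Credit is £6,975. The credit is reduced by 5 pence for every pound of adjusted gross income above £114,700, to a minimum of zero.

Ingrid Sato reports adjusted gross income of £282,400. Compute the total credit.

Rural Housing Credit: income exceeds £220,000 by £62,400, which is 50 full-or-partial £1,250 increments; reduction = 50 × £22 = £1,100, leaving £77.
Heating Assistance Credit: £282,400 is below the £337,000 cutoff, so the full £3,725 applies.
Tuition Credit: 5% of the £167,700 excess over £114,700 is £8,385 ≥ base, so the credit is £0.
Total: £77 + £3,725 + £0 = £3,802.

£3,802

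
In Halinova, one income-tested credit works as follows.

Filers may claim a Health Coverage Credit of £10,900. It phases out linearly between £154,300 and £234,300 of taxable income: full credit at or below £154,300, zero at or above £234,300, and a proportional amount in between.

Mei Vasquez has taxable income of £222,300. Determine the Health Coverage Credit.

Health Coverage Credit: £222,300 is £68,000 into a £80,000 phase-out range, leaving 12,000/80,000 of the credit: £10,900 × 12,000/80,000 = £1,635.

£1,635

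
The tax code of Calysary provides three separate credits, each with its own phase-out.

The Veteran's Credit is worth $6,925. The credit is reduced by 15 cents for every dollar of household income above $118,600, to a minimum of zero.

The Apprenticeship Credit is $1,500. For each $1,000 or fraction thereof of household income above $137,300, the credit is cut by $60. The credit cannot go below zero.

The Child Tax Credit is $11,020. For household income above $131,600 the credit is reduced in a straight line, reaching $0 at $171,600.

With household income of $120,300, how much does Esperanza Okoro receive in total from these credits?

Veteran's Credit: 15% of the $1,700 excess over $118,600 is $255; credit = $6,925 − $255 = $6,670.
Apprenticeship Credit: $120,300 is at or below the $137,300 threshold, so the full $1,500 applies.
Child Tax Credit: $120,300 is at or below the $131,600 threshold, so the full $11,020 applies.
Total: $6,670 + $1,500 + $11,020 = $19,190.

$19,190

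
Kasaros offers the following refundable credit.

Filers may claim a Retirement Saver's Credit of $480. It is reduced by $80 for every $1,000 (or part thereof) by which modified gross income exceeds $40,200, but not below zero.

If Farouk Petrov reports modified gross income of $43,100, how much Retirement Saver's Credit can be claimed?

$240

Retirement Saver's Credit: income exceeds $40,200 by $2,900, which is 3 full-or-partial $1,000 increments; reduction = 3 × $80 = $240, leaving $240.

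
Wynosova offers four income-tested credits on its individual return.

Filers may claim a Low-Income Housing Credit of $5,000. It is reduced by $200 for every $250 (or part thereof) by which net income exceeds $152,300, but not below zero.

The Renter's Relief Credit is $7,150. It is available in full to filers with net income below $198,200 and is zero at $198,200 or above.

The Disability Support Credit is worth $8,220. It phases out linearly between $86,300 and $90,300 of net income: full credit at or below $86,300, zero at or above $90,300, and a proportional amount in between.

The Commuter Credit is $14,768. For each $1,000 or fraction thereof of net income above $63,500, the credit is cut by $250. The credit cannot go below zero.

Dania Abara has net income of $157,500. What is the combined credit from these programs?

Low-Income Housing Credit: income exceeds $152,300 by $5,200, which is 21 full-or-partial $250 increments; reduction = 21 × $200 = $4,200, leaving $800.
Renter's Relief Credit: $157,500 is below the $198,200 cutoff, so the full $7,150 applies.
Disability Support Credit: $157,500 is at or above $90,300, so the credit is $0.
Commuter Credit: income exceeds $63,500 by $94,000 → 94 increments × $250 = $23,500 ≥ base, so the credit is $0.
Total: $800 + $7,150 + $0 + $0 = $7,950.

$7,950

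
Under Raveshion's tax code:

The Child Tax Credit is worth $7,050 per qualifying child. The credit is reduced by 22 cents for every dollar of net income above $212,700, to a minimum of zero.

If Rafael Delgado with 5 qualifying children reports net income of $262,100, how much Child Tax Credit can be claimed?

$24,382

Child Tax Credit: base = 5 × $7,050 = $35,250. 22% of the $49,400 excess over $212,700 is $10,868; credit = $35,250 − $10,868 = $24,382.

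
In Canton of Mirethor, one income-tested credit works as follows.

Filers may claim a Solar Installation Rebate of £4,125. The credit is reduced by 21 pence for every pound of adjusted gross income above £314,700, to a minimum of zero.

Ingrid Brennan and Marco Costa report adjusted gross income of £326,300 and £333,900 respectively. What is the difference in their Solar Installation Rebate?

£1,596

Ingrid (£326,300): Solar Installation Rebate: 21% of the £11,600 excess over £314,700 is £2,436; credit = £4,125 − £2,436 = £1,689.
Marco (£333,900): Solar Installation Rebate: 21% of the £19,200 excess over £314,700 is £4,032; credit = £4,125 − £4,032 = £93.
Difference: |£1,689 − £93| = £1,596.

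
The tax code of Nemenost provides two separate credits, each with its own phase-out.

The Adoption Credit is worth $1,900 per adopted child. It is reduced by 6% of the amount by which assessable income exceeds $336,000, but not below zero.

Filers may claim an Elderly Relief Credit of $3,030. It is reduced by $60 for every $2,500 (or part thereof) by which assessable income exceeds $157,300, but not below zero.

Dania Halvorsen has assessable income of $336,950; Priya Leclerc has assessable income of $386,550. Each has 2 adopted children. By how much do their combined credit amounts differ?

$2,976

Dania ($336,950): Adoption Credit: base = 2 × $1,900 = $3,800. 6% of the $950 excess over $336,000 is $57; credit = $3,800 − $57 = $3,743. Elderly Relief Credit: income exceeds $157,300 by $179,650 → 72 increments × $60 = $4,320 ≥ base, so the credit is $0. total $3,743 + $0 = $3,743
Priya ($386,550): Adoption Credit: base = 2 × $1,900 = $3,800. 6% of the $50,550 excess over $336,000 is $3,033; credit = $3,800 − $3,033 = $767. Elderly Relief Credit: income exceeds $157,300 by $229,250 → 92 increments × $60 = $5,520 ≥ base, so the credit is $0. total $767 + $0 = $767
Difference: |$3,743 − $767| = $2,976.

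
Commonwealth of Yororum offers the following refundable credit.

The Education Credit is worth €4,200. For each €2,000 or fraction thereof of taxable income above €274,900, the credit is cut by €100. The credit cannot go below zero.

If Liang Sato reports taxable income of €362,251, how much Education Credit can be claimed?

€0

Education Credit: income exceeds €274,900 by €87,351 → 44 increments × €100 = €4,400 ≥ base, so the credit is €0.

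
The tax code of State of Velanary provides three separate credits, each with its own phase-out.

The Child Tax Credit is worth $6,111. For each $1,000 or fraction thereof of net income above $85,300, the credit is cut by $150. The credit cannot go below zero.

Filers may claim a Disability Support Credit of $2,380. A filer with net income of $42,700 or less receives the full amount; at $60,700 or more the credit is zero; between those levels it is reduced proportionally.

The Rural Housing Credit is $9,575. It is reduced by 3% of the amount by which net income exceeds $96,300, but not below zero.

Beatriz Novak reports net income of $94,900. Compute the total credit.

Child Tax Credit: income exceeds $85,300 by $9,600, which is 10 full-or-partial $1,000 increments; reduction = 10 × $150 = $1,500, leaving $4,611.
Disability Support Credit: $94,900 is at or above $60,700, so the credit is $0.
Rural Housing Credit: $94,900 is at or below the $96,300 threshold, so the full $9,575 applies.
Total: $4,611 + $0 + $9,575 = $14,186.

$14,186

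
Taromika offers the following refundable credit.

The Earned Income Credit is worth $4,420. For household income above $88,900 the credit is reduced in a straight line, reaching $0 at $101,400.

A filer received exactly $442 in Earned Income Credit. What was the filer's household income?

$442 is 442/4,420 of the full $4,420, so 3,978/4,420 of the $12,500 range has been used: income = $88,900 + $12,500 × 3,978/4,420 = $100,150.

$100,150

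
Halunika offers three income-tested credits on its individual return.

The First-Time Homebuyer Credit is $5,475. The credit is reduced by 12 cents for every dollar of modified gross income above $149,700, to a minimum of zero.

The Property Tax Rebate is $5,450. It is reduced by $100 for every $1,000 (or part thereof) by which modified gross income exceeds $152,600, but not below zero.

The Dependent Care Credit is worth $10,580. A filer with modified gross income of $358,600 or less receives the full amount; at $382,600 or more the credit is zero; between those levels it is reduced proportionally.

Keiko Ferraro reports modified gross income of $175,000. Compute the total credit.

$16,169

First-Time Homebuyer Credit: 12% of the $25,300 excess over $149,700 is $3,036; credit = $5,475 − $3,036 = $2,439.
Property Tax Rebate: income exceeds $152,600 by $22,400, which is 23 full-or-partial $1,000 increments; reduction = 23 × $100 = $2,300, leaving $3,150.
Dependent Care Credit: $175,000 is at or below the $358,600 threshold, so the full $10,580 applies.
Total: $2,439 + $3,150 + $10,580 = $16,169.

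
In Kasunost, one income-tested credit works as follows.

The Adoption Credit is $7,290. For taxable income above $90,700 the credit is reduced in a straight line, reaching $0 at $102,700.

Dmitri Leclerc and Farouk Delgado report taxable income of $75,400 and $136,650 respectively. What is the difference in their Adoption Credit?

Dmitri ($75,400): Adoption Credit: $75,400 is at or below the $90,700 threshold, so the full $7,290 applies.
Farouk ($136,650): Adoption Credit: $136,650 is at or above $102,700, so the credit is $0.
Difference: |$7,290 − $0| = $7,290.

$7,290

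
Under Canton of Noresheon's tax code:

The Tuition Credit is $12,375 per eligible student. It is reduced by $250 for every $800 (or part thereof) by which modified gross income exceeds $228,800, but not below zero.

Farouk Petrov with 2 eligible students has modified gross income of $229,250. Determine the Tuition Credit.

$24,500

Tuition Credit: base = 2 × $12,375 = $24,750. income exceeds $228,800 by $450, which is 1 full-or-partial $800 increment; reduction = 1 × $250 = $250, leaving $24,500.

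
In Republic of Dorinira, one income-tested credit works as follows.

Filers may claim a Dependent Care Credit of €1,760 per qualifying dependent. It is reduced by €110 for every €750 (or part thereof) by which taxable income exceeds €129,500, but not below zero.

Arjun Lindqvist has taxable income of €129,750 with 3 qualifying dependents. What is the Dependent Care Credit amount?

Dependent Care Credit: base = 3 × €1,760 = €5,280. income exceeds €129,500 by €250, which is 1 full-or-partial €750 increment; reduction = 1 × €110 = €110, leaving €5,170.

€5,170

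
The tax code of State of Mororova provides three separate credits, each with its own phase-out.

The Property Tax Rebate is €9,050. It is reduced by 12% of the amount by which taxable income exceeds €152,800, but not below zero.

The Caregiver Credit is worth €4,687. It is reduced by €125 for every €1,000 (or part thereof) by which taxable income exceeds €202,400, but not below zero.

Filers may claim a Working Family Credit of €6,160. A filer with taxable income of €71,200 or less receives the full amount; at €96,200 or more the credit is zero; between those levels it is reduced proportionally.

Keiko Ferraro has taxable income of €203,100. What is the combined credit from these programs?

€7,576

Property Tax Rebate: 12% of the €50,300 excess over €152,800 is €6,036; credit = €9,050 − €6,036 = €3,014.
Caregiver Credit: income exceeds €202,400 by €700, which is 1 full-or-partial €1,000 increment; reduction = 1 × €125 = €125, leaving €4,562.
Working Family Credit: €203,100 is at or above €96,200, so the credit is €0.
Total: €3,014 + €4,562 + €0 = €7,576.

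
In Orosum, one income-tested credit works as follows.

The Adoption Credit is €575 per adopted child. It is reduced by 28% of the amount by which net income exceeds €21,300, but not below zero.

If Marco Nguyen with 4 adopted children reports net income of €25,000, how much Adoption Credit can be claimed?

Adoption Credit: base = 4 × €575 = €2,300. 28% of the €3,700 excess over €21,300 is €1,036; credit = €2,300 − €1,036 = €1,264.

€1,264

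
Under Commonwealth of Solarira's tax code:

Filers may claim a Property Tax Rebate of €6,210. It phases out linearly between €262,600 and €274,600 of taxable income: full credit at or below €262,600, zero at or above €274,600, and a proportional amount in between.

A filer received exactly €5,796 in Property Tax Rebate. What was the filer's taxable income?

€263,400

€5,796 is 5,796/6,210 of the full €6,210, so 414/6,210 of the €12,000 range has been used: income = €262,600 + €12,000 × 414/6,210 = €263,400.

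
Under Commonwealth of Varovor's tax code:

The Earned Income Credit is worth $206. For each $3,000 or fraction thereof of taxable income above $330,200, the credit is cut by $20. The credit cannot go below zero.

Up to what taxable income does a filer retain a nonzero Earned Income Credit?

After 10 increments the reduction is 10 × $20 = $200, leaving $6; one more increment wipes it out. Increment 10 ends at excess 10 × $3,000 = $30,000, so the highest qualifying income is $330,200 + $30,000 = $360,200.

$360,200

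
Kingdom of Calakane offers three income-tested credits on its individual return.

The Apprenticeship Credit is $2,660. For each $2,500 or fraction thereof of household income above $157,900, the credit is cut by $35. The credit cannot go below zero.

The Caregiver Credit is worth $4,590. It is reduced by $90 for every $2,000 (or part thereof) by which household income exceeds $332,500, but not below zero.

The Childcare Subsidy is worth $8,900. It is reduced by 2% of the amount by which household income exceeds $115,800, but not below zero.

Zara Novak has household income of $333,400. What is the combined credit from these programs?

$9,223

Apprenticeship Credit: income exceeds $157,900 by $175,500, which is 71 full-or-partial $2,500 increments; reduction = 71 × $35 = $2,485, leaving $175.
Caregiver Credit: income exceeds $332,500 by $900, which is 1 full-or-partial $2,000 increment; reduction = 1 × $90 = $90, leaving $4,500.
Childcare Subsidy: 2% of the $217,600 excess over $115,800 is $4,352; credit = $8,900 − $4,352 = $4,548.
Total: $175 + $4,500 + $4,548 = $9,223.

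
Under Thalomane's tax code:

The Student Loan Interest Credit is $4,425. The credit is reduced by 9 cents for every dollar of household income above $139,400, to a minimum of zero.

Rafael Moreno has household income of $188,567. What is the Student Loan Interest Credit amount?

$0

Student Loan Interest Credit: 9% of the $49,167 excess over $139,400 is $4,425.03 ≥ base, so the credit is $0.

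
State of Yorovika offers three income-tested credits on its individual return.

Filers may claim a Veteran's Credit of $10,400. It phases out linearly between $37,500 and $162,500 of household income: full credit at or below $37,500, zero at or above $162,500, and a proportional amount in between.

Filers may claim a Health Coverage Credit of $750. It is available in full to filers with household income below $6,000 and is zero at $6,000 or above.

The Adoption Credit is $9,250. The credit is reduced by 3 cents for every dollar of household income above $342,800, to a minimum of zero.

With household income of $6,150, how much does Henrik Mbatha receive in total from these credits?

$19,650

Veteran's Credit: $6,150 is at or below the $37,500 threshold, so the full $10,400 applies.
Health Coverage Credit: $6,150 meets or exceeds the $6,000 cutoff, so the credit is $0.
Adoption Credit: $6,150 is at or below the $342,800 threshold, so the full $9,250 applies.
Total: $10,400 + $0 + $9,250 = $19,650.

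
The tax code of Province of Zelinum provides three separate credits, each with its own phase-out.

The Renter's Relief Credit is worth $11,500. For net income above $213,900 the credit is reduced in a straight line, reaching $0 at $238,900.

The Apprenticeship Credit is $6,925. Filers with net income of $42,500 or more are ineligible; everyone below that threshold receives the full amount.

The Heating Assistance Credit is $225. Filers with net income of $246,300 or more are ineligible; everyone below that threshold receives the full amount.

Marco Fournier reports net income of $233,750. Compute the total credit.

$2,594

Renter's Relief Credit: $233,750 is $19,850 into a $25,000 phase-out range, leaving 5,150/25,000 of the credit: $11,500 × 5,150/25,000 = $2,369.
Apprenticeship Credit: $233,750 meets or exceeds the $42,500 cutoff, so the credit is $0.
Heating Assistance Credit: $233,750 is below the $246,300 cutoff, so the full $225 applies.
Total: $2,369 + $0 + $225 = $2,594.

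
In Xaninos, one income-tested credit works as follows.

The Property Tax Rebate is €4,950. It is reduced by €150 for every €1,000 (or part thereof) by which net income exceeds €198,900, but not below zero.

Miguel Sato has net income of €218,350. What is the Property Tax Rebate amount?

€1,950

Property Tax Rebate: income exceeds €198,900 by €19,450, which is 20 full-or-partial €1,000 increments; reduction = 20 × €150 = €3,000, leaving €1,950.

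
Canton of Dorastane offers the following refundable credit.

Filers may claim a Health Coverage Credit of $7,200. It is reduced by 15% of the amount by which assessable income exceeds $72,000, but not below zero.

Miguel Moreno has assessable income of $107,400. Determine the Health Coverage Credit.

Health Coverage Credit: 15% of the $35,400 excess over $72,000 is $5,310; credit = $7,200 − $5,310 = $1,890.

$1,890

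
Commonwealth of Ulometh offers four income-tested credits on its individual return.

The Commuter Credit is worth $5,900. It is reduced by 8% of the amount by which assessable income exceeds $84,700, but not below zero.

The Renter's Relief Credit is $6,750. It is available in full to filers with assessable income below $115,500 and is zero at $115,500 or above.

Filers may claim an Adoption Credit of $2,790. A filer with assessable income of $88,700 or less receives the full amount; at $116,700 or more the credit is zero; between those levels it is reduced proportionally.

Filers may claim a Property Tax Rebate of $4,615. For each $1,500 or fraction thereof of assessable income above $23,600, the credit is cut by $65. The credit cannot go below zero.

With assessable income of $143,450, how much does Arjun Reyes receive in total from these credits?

Commuter Credit: 8% of the $58,750 excess over $84,700 is $4,700; credit = $5,900 − $4,700 = $1,200.
Renter's Relief Credit: $143,450 meets or exceeds the $115,500 cutoff, so the credit is $0.
Adoption Credit: $143,450 is at or above $116,700, so the credit is $0.
Property Tax Rebate: income exceeds $23,600 by $119,850 → 80 increments × $65 = $5,200 ≥ base, so the credit is $0.
Total: $1,200 + $0 + $0 + $0 = $1,200.

$1,200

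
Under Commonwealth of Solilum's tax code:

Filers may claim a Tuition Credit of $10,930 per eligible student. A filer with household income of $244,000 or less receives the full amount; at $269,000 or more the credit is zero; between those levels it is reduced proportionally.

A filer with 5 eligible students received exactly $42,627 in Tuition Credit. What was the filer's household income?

$249,500

Full credit = 5 × $10,930 = $54,650.
$42,627 is 42,627/54,650 of the full $54,650, so 12,023/54,650 of the $25,000 range has been used: income = $244,000 + $25,000 × 12,023/54,650 = $249,500.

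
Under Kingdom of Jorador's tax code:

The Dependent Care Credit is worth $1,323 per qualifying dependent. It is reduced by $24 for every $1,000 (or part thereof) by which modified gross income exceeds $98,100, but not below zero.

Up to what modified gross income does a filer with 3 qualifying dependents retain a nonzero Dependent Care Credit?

$263,100

Full credit = 3 × $1,323 = $3,969.
After 165 increments the reduction is 165 × $24 = $3,960, leaving $9; one more increment wipes it out. Increment 165 ends at excess 165 × $1,000 = $165,000, so the highest qualifying income is $98,100 + $165,000 = $263,100.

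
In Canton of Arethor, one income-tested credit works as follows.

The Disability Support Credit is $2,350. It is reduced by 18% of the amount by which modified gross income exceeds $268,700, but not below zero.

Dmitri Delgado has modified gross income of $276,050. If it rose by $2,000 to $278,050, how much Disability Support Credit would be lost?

At $276,050 — 18% of the $7,350 excess over $268,700 is $1,323; credit = $2,350 − $1,323 = $1,027.
At $278,050 — 18% of the $9,350 excess over $268,700 is $1,683; credit = $2,350 − $1,683 = $667.
Lost: $1,027 − $667 = $360.

$360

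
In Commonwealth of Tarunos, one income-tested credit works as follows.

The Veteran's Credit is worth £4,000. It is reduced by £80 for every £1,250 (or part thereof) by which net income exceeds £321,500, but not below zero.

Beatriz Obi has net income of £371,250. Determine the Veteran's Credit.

Veteran's Credit: income exceeds £321,500 by £49,750, which is 40 full-or-partial £1,250 increments; reduction = 40 × £80 = £3,200, leaving £800.

£800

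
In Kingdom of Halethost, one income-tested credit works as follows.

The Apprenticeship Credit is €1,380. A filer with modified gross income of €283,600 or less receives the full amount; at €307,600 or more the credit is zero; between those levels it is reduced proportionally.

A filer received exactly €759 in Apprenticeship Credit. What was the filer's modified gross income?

€294,400

€759 is 759/1,380 of the full €1,380, so 621/1,380 of the €24,000 range has been used: income = €283,600 + €24,000 × 621/1,380 = €294,400.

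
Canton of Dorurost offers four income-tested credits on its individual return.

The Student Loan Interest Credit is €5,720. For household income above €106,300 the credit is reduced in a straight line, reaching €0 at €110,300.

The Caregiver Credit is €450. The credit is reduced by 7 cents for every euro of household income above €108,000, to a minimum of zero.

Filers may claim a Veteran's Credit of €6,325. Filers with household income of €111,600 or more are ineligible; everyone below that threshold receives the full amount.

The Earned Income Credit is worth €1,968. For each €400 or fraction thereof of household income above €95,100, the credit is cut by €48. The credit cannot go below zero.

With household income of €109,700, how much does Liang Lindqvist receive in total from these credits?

Student Loan Interest Credit: €109,700 is €3,400 into a €4,000 phase-out range, leaving 600/4,000 of the credit: €5,720 × 600/4,000 = €858.
Caregiver Credit: 7% of the €1,700 excess over €108,000 is €119; credit = €450 − €119 = €331.
Veteran's Credit: €109,700 is below the €111,600 cutoff, so the full €6,325 applies.
Earned Income Credit: income exceeds €95,100 by €14,600, which is 37 full-or-partial €400 increments; reduction = 37 × €48 = €1,776, leaving €192.
Total: €858 + €331 + €6,325 + €192 = €7,706.

€7,706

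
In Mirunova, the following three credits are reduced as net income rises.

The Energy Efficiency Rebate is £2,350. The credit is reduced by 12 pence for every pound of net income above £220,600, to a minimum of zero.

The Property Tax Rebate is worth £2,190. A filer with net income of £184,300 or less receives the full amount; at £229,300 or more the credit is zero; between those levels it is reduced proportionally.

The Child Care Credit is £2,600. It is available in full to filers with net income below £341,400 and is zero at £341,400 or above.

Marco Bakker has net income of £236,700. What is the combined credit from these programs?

Energy Efficiency Rebate: 12% of the £16,100 excess over £220,600 is £1,932; credit = £2,350 − £1,932 = £418.
Property Tax Rebate: £236,700 is at or above £229,300, so the credit is £0.
Child Care Credit: £236,700 is below the £341,400 cutoff, so the full £2,600 applies.
Total: £418 + £0 + £2,600 = £3,018.

£3,018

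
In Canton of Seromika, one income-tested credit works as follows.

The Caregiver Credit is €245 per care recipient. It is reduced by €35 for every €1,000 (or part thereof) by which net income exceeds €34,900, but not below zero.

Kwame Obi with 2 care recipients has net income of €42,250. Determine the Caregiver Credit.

Caregiver Credit: base = 2 × €245 = €490. income exceeds €34,900 by €7,350, which is 8 full-or-partial €1,000 increments; reduction = 8 × €35 = €280, leaving €210.

€210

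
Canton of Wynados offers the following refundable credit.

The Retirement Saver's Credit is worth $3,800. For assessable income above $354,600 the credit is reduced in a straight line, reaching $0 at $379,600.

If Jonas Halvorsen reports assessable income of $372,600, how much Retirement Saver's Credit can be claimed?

$1,064

Retirement Saver's Credit: $372,600 is $18,000 into a $25,000 phase-out range, leaving 7,000/25,000 of the credit: $3,800 × 7,000/25,000 = $1,064.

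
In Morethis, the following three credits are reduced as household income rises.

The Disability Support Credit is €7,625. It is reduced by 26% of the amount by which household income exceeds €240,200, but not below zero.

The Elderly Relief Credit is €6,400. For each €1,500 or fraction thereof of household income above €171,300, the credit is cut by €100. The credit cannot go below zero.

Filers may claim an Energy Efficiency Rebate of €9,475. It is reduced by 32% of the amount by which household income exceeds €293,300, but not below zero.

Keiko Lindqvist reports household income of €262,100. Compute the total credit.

€11,706

Disability Support Credit: 26% of the €21,900 excess over €240,200 is €5,694; credit = €7,625 − €5,694 = €1,931.
Elderly Relief Credit: income exceeds €171,300 by €90,800, which is 61 full-or-partial €1,500 increments; reduction = 61 × €100 = €6,100, leaving €300.
Energy Efficiency Rebate: €262,100 is at or below the €293,300 threshold, so the full €9,475 applies.
Total: €1,931 + €300 + €9,475 = €11,706.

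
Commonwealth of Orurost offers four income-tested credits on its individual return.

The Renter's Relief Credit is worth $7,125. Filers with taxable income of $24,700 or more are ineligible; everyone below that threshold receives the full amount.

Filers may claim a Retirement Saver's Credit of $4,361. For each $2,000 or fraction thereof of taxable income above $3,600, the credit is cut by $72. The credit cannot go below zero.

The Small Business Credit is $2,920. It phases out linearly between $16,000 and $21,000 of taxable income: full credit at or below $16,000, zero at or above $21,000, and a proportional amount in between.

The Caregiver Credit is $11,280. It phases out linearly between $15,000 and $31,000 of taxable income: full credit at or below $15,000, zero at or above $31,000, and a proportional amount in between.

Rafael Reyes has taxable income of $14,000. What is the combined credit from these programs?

$25,254

Renter's Relief Credit: $14,000 is below the $24,700 cutoff, so the full $7,125 applies.
Retirement Saver's Credit: income exceeds $3,600 by $10,400, which is 6 full-or-partial $2,000 increments; reduction = 6 × $72 = $432, leaving $3,929.
Small Business Credit: $14,000 is at or below the $16,000 threshold, so the full $2,920 applies.
Caregiver Credit: $14,000 is at or below the $15,000 threshold, so the full $11,280 applies.
Total: $7,125 + $3,929 + $2,920 + $11,280 = $25,254.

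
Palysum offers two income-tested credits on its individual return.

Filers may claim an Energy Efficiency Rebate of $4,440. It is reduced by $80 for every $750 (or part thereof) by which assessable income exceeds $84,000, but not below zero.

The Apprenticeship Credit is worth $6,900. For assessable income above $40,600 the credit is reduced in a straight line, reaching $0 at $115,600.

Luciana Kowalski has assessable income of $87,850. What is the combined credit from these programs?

$6,513

Energy Efficiency Rebate: income exceeds $84,000 by $3,850, which is 6 full-or-partial $750 increments; reduction = 6 × $80 = $480, leaving $3,960.
Apprenticeship Credit: $87,850 is $47,250 into a $75,000 phase-out range, leaving 27,750/75,000 of the credit: $6,900 × 27,750/75,000 = $2,553.
Total: $3,960 + $2,553 = $6,513.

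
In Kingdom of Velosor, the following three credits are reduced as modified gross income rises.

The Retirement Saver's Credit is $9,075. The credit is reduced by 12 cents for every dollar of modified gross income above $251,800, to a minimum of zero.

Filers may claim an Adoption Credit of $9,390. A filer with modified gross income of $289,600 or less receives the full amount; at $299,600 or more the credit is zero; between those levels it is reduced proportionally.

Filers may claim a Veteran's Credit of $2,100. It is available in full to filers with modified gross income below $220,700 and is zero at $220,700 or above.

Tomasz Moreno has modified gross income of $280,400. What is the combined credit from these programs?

Retirement Saver's Credit: 12% of the $28,600 excess over $251,800 is $3,432; credit = $9,075 − $3,432 = $5,643.
Adoption Credit: $280,400 is at or below the $289,600 threshold, so the full $9,390 applies.
Veteran's Credit: $280,400 meets or exceeds the $220,700 cutoff, so the credit is $0.
Total: $5,643 + $9,390 + $0 = $15,033.

$15,033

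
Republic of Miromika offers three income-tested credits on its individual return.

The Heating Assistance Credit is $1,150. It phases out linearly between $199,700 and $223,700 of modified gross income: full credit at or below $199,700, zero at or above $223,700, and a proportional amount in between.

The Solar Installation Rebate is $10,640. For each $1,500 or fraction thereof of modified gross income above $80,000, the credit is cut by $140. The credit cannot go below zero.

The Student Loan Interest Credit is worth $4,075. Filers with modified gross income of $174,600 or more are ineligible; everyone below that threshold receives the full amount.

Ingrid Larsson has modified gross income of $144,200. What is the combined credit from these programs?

Heating Assistance Credit: $144,200 is at or below the $199,700 threshold, so the full $1,150 applies.
Solar Installation Rebate: income exceeds $80,000 by $64,200, which is 43 full-or-partial $1,500 increments; reduction = 43 × $140 = $6,020, leaving $4,620.
Student Loan Interest Credit: $144,200 is below the $174,600 cutoff, so the full $4,075 applies.
Total: $1,150 + $4,620 + $4,075 = $9,845.

$9,845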